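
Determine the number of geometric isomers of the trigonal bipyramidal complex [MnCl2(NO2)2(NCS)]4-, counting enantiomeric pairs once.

5

In a trigonal bipyramid the two axial positions differ from the three equatorial ones.
Exhaustive case analysis gives 5 geometric isomers.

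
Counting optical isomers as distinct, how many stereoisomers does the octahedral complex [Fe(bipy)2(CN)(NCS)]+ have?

Each bipy is bidentate and must span two cis positions.
Systematic placement gives 2 geometric isomers: CN and NCS mutually trans; CN and NCS mutually cis (chiral).
One of these lacks any improper symmetry element and so occurs as an enantiomeric pair, giving 2 + 1 = 3 stereoisomers in total.

3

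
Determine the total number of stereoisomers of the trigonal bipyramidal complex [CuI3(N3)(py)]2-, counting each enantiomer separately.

In a trigonal bipyramid the two axial positions differ from the three equatorial ones.
Systematic placement gives 4 geometric isomers: N3 equatorial, py equatorial; N3 axial, py equatorial; N3 equatorial, py axial; N3 axial, py axial.
Each arrangement has an internal mirror plane or centre of symmetry, so none is chiral.

4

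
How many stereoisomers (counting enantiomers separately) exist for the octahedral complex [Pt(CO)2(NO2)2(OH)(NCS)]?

8

An octahedron has six vertices in three trans pairs; every non-trans pair is cis.
There are 6 geometric isomers: CO trans, NO2 cis; CO trans, NO2 trans; CO cis, NO2 cis (3 arrangements, 2 chiral); CO cis, NO2 trans.
Of these, 2 lack any improper symmetry element and so occur as enantiomeric pairs, giving 6 + 2 = 8 stereoisomers in total.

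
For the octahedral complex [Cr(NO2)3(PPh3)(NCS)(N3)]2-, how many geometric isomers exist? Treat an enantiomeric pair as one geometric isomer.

An octahedron has six vertices in three trans pairs; every non-trans pair is cis.
Working through the distinct placements yields 4 geometric isomers: NO2 mer (3 arrangements); NO2 fac (chiral).

4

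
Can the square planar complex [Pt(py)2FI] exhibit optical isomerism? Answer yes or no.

In a square planar complex each vertex has one trans partner and two cis neighbours.
Working through the distinct placements yields 2 geometric isomers: py cis; py trans.
Each arrangement has an internal mirror plane or centre of symmetry, so none is chiral.

no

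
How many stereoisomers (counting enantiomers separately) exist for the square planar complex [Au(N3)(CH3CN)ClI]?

3

Systematic placement gives 3 geometric isomers: (CH3CN/I trans, Cl/N3 trans); (CH3CN/N3 trans, Cl/I trans); (CH3CN/Cl trans, I/N3 trans).
Each arrangement has an internal mirror plane or centre of symmetry, so none is chiral.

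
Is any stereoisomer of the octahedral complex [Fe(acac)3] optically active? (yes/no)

yes

In an octahedral complex each vertex has one trans partner and four cis neighbours.
Each acac is bidentate and must span two cis positions.
Only one geometric arrangement is possible; it has no improper symmetry element, so it exists as a pair of enantiomers (2 stereoisomers).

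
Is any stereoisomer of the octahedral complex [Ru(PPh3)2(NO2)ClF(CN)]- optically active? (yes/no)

yes

Exhaustive case analysis gives 9 geometric isomers.
Of these, 6 lack any improper symmetry element and so occur as enantiomeric pairs, giving 9 + 6 = 15 stereoisomers in total.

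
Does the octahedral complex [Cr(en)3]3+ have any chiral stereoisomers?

An octahedron has six vertices in three trans pairs; every non-trans pair is cis.
Each en is bidentate and must span two cis positions.
Only one geometric arrangement is possible; it has no improper symmetry element, so it exists as a pair of enantiomers (2 stereoisomers).

yes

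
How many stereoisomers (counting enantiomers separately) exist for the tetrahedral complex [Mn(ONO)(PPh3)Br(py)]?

2

In a tetrahedral complex all four positions are equivalent and every pair of ligands is adjacent — there is no cis/trans distinction.
Only one geometric arrangement is possible; it has no improper symmetry element, so it exists as a pair of enantiomers (2 stereoisomers).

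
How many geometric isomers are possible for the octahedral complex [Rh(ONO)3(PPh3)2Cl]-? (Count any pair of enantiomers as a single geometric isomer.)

3

The six octahedral sites form three mutually perpendicular trans pairs.
There are 3 geometric isomers: ONO mer, PPh3 trans; ONO fac, PPh3 cis; ONO mer, PPh3 cis.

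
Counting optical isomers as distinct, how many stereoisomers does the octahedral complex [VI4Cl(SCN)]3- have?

Working through the distinct placements yields 2 geometric isomers: Cl and SCN mutually cis; Cl and SCN mutually trans.
Each arrangement has an internal mirror plane or centre of symmetry, so none is chiral.

2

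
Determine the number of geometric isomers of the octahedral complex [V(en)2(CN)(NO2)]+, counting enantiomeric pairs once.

An octahedron has six vertices in three trans pairs; every non-trans pair is cis.
Each en is bidentate and must span two cis positions.
Systematic placement gives 2 geometric isomers: CN and NO2 mutually trans; CN and NO2 mutually cis (chiral).

2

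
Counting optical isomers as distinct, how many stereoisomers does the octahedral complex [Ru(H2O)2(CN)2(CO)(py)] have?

8

The six octahedral sites form three mutually perpendicular trans pairs.
Systematic placement gives 6 geometric isomers: H2O cis, CN trans; H2O trans, CN trans; H2O cis, CN cis (3 arrangements, 2 chiral); H2O trans, CN cis.
Of these, 2 lack any improper symmetry element and so occur as enantiomeric pairs, giving 6 + 2 = 8 stereoisomers in total.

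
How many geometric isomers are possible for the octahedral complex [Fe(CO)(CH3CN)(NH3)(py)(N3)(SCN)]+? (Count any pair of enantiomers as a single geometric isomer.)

The six octahedral sites form three mutually perpendicular trans pairs.
Systematic enumeration (placing each ligand type in turn and discarding arrangements equivalent by rotation or reflection) gives 15 geometric isomers.

15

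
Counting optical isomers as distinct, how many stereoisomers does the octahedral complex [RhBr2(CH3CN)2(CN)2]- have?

6

The six octahedral sites form three mutually perpendicular trans pairs.
Working through the distinct placements yields 5 geometric isomers: Br trans, CH3CN trans, CN trans; Br trans, CH3CN cis, CN cis; Br cis, CH3CN cis, CN trans; Br cis, CH3CN cis, CN cis (chiral); Br cis, CH3CN trans, CN cis.
One of these lacks any improper symmetry element and so occurs as an enantiomeric pair, giving 5 + 1 = 6 stereoisomers in total.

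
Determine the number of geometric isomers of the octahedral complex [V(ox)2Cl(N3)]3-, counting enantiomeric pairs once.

In an octahedral complex each vertex has one trans partner and four cis neighbours.
Each ox is bidentate and must span two cis positions.
Working through the distinct placements yields 2 geometric isomers: Cl and N3 mutually trans; Cl and N3 mutually cis (chiral).

2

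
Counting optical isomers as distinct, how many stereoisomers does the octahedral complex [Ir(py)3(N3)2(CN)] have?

3

The six octahedral sites form three mutually perpendicular trans pairs.
Working through the distinct placements yields 3 geometric isomers: py mer, N3 cis; py mer, N3 trans; py fac, N3 cis.
Each arrangement has an internal mirror plane or centre of symmetry, so none is chiral.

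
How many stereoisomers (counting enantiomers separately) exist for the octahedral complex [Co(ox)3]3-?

2

The six octahedral sites form three mutually perpendicular trans pairs.
Each ox is bidentate and must span two cis positions.
Only one geometric arrangement is possible; it has no improper symmetry element, so it exists as a pair of enantiomers (2 stereoisomers).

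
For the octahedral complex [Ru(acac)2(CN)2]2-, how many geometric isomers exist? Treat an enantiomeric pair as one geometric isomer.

In an octahedral complex each vertex has one trans partner and four cis neighbours.
Each acac is bidentate and must span two cis positions.
Systematic placement gives 2 geometric isomers: CN trans; CN cis (chiral).

2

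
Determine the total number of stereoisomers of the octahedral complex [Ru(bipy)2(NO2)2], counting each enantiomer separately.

3

Each bipy is bidentate and must span two cis positions.
Working through the distinct placements yields 2 geometric isomers: NO2 trans; NO2 cis (chiral).
One of these lacks any improper symmetry element and so occurs as an enantiomeric pair, giving 2 + 1 = 3 stereoisomers in total.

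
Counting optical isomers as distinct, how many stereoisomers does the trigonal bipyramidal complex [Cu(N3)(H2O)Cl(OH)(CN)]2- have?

A trigonal bipyramid has two axial and three equatorial sites, which are chemically inequivalent.
Placing the ligands in turn and identifying arrangements related by rotation or reflection leaves 10 distinct geometric isomers.
Of these, 10 lack any improper symmetry element and so occur as enantiomeric pairs, giving 10 + 10 = 20 stereoisomers in total.

20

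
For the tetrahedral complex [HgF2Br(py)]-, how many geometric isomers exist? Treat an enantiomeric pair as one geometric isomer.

Only one geometric arrangement is possible.

1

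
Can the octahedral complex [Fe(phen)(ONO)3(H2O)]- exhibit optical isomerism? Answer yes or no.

In an octahedral complex each vertex has one trans partner and four cis neighbours.
Each phen is bidentate and must span two cis positions.
The distinct arrangements are (2 in all): ONO fac; ONO mer.
Each arrangement has an internal mirror plane or centre of symmetry, so none is chiral.

no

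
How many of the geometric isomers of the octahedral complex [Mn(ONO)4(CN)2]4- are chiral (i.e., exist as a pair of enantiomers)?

0

An octahedron has six vertices in three trans pairs; every non-trans pair is cis.
The distinct arrangements are (2 in all): CN trans; CN cis.
Each arrangement has an internal mirror plane or centre of symmetry, so none is chiral.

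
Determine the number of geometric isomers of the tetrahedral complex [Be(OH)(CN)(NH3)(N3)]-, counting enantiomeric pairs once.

1

In a tetrahedral complex all four positions are equivalent and every pair of ligands is adjacent — there is no cis/trans distinction.
Only one geometric arrangement is possible; it has no improper symmetry element, so it exists as a pair of enantiomers (2 stereoisomers).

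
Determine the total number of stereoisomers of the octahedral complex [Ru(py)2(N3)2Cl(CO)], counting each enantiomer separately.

Working through the distinct placements yields 6 geometric isomers: py trans, N3 trans; py cis, N3 cis (3 arrangements, 2 chiral); py trans, N3 cis; py cis, N3 trans.
Of these, 2 lack any improper symmetry element and so occur as enantiomeric pairs, giving 6 + 2 = 8 stereoisomers in total.

8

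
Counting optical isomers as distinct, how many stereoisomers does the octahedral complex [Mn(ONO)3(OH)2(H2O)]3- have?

In an octahedral complex each vertex has one trans partner and four cis neighbours.
Systematic placement gives 3 geometric isomers: ONO mer, OH cis; ONO mer, OH trans; ONO fac, OH cis.
Each arrangement has an internal mirror plane or centre of symmetry, so none is chiral.

3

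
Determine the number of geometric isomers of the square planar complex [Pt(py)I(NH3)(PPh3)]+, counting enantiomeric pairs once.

3

In a square planar complex each vertex has one trans partner and two cis neighbours.
Systematic placement gives 3 geometric isomers: (I/PPh3 trans, NH3/py trans); (I/py trans, NH3/PPh3 trans); (I/NH3 trans, PPh3/py trans).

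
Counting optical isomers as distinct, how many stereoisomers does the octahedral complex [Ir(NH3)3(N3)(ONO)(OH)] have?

5

In an octahedral complex each vertex has one trans partner and four cis neighbours.
The distinct arrangements are (4 in all): NH3 mer (3 arrangements); NH3 fac (chiral).
One of these lacks any improper symmetry element and so occurs as an enantiomeric pair, giving 4 + 1 = 5 stereoisomers in total.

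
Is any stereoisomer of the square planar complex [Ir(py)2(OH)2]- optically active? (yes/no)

no

In a square planar complex each vertex has one trans partner and two cis neighbours.
There are 2 geometric isomers: py cis; py trans.
Each arrangement has an internal mirror plane or centre of symmetry, so none is chiral.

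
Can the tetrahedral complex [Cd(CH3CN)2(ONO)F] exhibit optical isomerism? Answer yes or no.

no

All four vertices of a tetrahedron are equivalent and mutually adjacent, so cis/trans isomerism cannot arise.
Only one geometric arrangement is possible.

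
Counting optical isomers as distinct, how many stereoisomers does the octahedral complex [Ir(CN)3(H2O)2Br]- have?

In an octahedral complex each vertex has one trans partner and four cis neighbours.
There are 3 geometric isomers: CN mer, H2O trans; CN fac, H2O cis; CN mer, H2O cis.
Each arrangement has an internal mirror plane or centre of symmetry, so none is chiral.

3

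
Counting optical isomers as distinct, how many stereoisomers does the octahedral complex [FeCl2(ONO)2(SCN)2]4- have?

The six octahedral sites form three mutually perpendicular trans pairs.
There are 5 geometric isomers: Cl trans, ONO trans, SCN trans; Cl trans, ONO cis, SCN cis; Cl cis, ONO cis, SCN trans; Cl cis, ONO cis, SCN cis (chiral); Cl cis, ONO trans, SCN cis.
One of these lacks any improper symmetry element and so occurs as an enantiomeric pair, giving 5 + 1 = 6 stereoisomers in total.

6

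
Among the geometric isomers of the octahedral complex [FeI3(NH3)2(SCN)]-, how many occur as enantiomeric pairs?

An octahedron has six vertices in three trans pairs; every non-trans pair is cis.
Working through the distinct placements yields 3 geometric isomers: I mer, NH3 cis; I mer, NH3 trans; I fac, NH3 cis.
Each arrangement has an internal mirror plane or centre of symmetry, so none is chiral.

0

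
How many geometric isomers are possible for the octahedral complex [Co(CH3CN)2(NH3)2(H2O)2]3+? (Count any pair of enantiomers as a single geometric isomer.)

5

The six octahedral sites form three mutually perpendicular trans pairs.
Systematic placement gives 5 geometric isomers: CH3CN trans, NH3 trans, H2O trans; CH3CN trans, NH3 cis, H2O cis; CH3CN cis, NH3 trans, H2O cis; CH3CN cis, NH3 cis, H2O cis (chiral); CH3CN cis, NH3 cis, H2O trans.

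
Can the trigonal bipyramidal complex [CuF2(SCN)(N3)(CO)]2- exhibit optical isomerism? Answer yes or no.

yes

A trigonal bipyramid has two axial and three equatorial sites, which are chemically inequivalent.
Exhaustive case analysis gives 7 geometric isomers.
Of these, 3 lack any improper symmetry element and so occur as enantiomeric pairs, giving 7 + 3 = 10 stereoisomers in total.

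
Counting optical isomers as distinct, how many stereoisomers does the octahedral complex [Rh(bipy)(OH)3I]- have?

2

In an octahedral complex each vertex has one trans partner and four cis neighbours.
Each bipy is bidentate and must span two cis positions.
The distinct arrangements are (2 in all): OH fac; OH mer.
Each arrangement has an internal mirror plane or centre of symmetry, so none is chiral.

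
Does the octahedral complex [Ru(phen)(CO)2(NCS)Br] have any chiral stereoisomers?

The six octahedral sites form three mutually perpendicular trans pairs.
Each phen is bidentate and must span two cis positions.
Working through the distinct placements yields 4 geometric isomers: CO cis (3 arrangements, 2 chiral); CO trans.
Of these, 2 lack any improper symmetry element and so occur as enantiomeric pairs, giving 4 + 2 = 6 stereoisomers in total.

yes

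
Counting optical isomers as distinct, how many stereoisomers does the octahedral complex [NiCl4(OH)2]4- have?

2

In an octahedral complex each vertex has one trans partner and four cis neighbours.
The distinct arrangements are (2 in all): OH trans; OH cis.
Each arrangement has an internal mirror plane or centre of symmetry, so none is chiral.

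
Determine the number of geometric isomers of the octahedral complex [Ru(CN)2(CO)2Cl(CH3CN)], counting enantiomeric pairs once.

Systematic placement gives 6 geometric isomers: CN cis, CO cis (3 arrangements, 2 chiral); CN cis, CO trans; CN trans, CO cis; CN trans, CO trans.

6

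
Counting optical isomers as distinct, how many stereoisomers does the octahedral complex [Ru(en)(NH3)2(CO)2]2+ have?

4

In an octahedral complex each vertex has one trans partner and four cis neighbours.
Each en is bidentate and must span two cis positions.
Working through the distinct placements yields 3 geometric isomers: NH3 cis, CO trans; NH3 cis, CO cis (chiral); NH3 trans, CO cis.
One of these lacks any improper symmetry element and so occurs as an enantiomeric pair, giving 3 + 1 = 4 stereoisomers in total.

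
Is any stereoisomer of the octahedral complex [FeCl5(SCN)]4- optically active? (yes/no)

no

An octahedron has six vertices in three trans pairs; every non-trans pair is cis.
Only one geometric arrangement is possible.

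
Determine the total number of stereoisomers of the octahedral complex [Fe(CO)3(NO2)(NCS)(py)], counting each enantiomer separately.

5

In an octahedral complex each vertex has one trans partner and four cis neighbours.
There are 4 geometric isomers: CO mer (3 arrangements); CO fac (chiral).
One of these lacks any improper symmetry element and so occurs as an enantiomeric pair, giving 4 + 1 = 5 stereoisomers in total.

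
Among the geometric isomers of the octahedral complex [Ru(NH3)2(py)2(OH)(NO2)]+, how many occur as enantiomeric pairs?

In an octahedral complex each vertex has one trans partner and four cis neighbours.
There are 6 geometric isomers: NH3 trans, py trans; NH3 trans, py cis; NH3 cis, py trans; NH3 cis, py cis (3 arrangements, 2 chiral).
Of these, 2 lack any improper symmetry element and so occur as enantiomeric pairs, giving 6 + 2 = 8 stereoisomers in total.

2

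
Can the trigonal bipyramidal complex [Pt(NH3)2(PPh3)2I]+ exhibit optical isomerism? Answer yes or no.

yes

Systematic enumeration (placing each ligand type in turn and discarding arrangements equivalent by rotation or reflection) gives 5 geometric isomers.
One of these lacks any improper symmetry element and so occurs as an enantiomeric pair, giving 5 + 1 = 6 stereoisomers in total.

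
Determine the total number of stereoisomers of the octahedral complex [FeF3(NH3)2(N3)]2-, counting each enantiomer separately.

3

The six octahedral sites form three mutually perpendicular trans pairs.
The distinct arrangements are (3 in all): F mer, NH3 trans; F mer, NH3 cis; F fac, NH3 cis.
Each arrangement has an internal mirror plane or centre of symmetry, so none is chiral.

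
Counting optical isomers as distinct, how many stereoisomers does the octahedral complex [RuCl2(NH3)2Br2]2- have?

6

An octahedron has six vertices in three trans pairs; every non-trans pair is cis.
Systematic placement gives 5 geometric isomers: Cl trans, NH3 trans, Br trans; Cl cis, NH3 cis, Br trans; Cl cis, NH3 trans, Br cis; Cl cis, NH3 cis, Br cis (chiral); Cl trans, NH3 cis, Br cis.
One of these lacks any improper symmetry element and so occurs as an enantiomeric pair, giving 5 + 1 = 6 stereoisomers in total.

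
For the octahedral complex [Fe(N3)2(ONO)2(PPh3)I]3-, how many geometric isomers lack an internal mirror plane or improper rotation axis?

The six octahedral sites form three mutually perpendicular trans pairs.
Working through the distinct placements yields 6 geometric isomers: N3 cis, ONO cis (3 arrangements, 2 chiral); N3 cis, ONO trans; N3 trans, ONO cis; N3 trans, ONO trans.
Of these, 2 lack any improper symmetry element and so occur as enantiomeric pairs, giving 6 + 2 = 8 stereoisomers in total.

2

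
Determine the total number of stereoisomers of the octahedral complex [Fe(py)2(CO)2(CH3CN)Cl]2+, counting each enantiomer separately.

8

The six octahedral sites form three mutually perpendicular trans pairs.
Systematic placement gives 6 geometric isomers: py trans, CO cis; py cis, CO cis (3 arrangements, 2 chiral); py trans, CO trans; py cis, CO trans.
Of these, 2 lack any improper symmetry element and so occur as enantiomeric pairs, giving 6 + 2 = 8 stereoisomers in total.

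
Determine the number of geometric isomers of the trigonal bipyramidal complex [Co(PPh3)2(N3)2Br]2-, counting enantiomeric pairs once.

5

In a trigonal bipyramid the two axial positions differ from the three equatorial ones.
Placing the ligands in turn and identifying arrangements related by rotation or reflection leaves 5 distinct geometric isomers.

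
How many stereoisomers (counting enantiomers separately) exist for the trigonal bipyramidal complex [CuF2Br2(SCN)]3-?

A trigonal bipyramid has two axial and three equatorial sites, which are chemically inequivalent.
Exhaustive case analysis gives 5 geometric isomers.
One of these lacks any improper symmetry element and so occurs as an enantiomeric pair, giving 5 + 1 = 6 stereoisomers in total.

6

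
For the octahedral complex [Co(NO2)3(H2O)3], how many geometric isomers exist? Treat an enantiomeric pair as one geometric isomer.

2

The distinct arrangements are (2 in all): NO2 mer; NO2 fac.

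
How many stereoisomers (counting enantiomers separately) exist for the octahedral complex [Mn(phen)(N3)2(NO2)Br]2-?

6

Each phen is bidentate and must span two cis positions.
Working through the distinct placements yields 4 geometric isomers: N3 cis (3 arrangements, 2 chiral); N3 trans.
Of these, 2 lack any improper symmetry element and so occur as enantiomeric pairs, giving 4 + 2 = 6 stereoisomers in total.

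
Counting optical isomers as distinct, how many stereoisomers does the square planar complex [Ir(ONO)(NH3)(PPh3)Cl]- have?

A square has two trans pairs of vertices; adjacent vertices are cis.
Systematic placement gives 3 geometric isomers: (Cl/ONO trans, NH3/PPh3 trans); (Cl/PPh3 trans, NH3/ONO trans); (Cl/NH3 trans, ONO/PPh3 trans).
Each arrangement has an internal mirror plane or centre of symmetry, so none is chiral.

3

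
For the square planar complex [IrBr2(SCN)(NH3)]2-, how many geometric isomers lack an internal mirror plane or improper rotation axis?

Systematic placement gives 2 geometric isomers: Br cis; Br trans.
Each arrangement has an internal mirror plane or centre of symmetry, so none is chiral.

0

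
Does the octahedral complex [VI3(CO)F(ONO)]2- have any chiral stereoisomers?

yes

An octahedron has six vertices in three trans pairs; every non-trans pair is cis.
Systematic placement gives 4 geometric isomers: I mer (3 arrangements); I fac (chiral).
One of these lacks any improper symmetry element and so occurs as an enantiomeric pair, giving 4 + 1 = 5 stereoisomers in total.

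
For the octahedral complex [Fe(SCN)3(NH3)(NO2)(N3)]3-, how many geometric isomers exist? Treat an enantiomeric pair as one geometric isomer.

4

In an octahedral complex each vertex has one trans partner and four cis neighbours.
Systematic placement gives 4 geometric isomers: SCN mer (3 arrangements); SCN fac (chiral).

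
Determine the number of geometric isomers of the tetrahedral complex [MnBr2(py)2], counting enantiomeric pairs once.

1

All four vertices of a tetrahedron are equivalent and mutually adjacent, so cis/trans isomerism cannot arise.
Only one geometric arrangement is possible.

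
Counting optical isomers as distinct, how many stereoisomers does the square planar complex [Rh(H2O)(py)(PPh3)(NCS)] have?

3

A square has two trans pairs of vertices; adjacent vertices are cis.
Systematic placement gives 3 geometric isomers: (H2O/PPh3 trans, NCS/py trans); (H2O/py trans, NCS/PPh3 trans); (H2O/NCS trans, PPh3/py trans).
Each arrangement has an internal mirror plane or centre of symmetry, so none is chiral.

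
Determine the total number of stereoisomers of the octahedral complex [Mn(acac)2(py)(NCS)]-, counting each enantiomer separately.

3

In an octahedral complex each vertex has one trans partner and four cis neighbours.
Each acac is bidentate and must span two cis positions.
Systematic placement gives 2 geometric isomers: py and NCS mutually cis (chiral); py and NCS mutually trans.
One of these lacks any improper symmetry element and so occurs as an enantiomeric pair, giving 2 + 1 = 3 stereoisomers in total.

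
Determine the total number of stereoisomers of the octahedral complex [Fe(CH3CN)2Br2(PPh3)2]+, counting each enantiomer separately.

6

The six octahedral sites form three mutually perpendicular trans pairs.
The distinct arrangements are (5 in all): CH3CN trans, Br trans, PPh3 trans; CH3CN cis, Br trans, PPh3 cis; CH3CN cis, Br cis, PPh3 trans; CH3CN cis, Br cis, PPh3 cis (chiral); CH3CN trans, Br cis, PPh3 cis.
One of these lacks any improper symmetry element and so occurs as an enantiomeric pair, giving 5 + 1 = 6 stereoisomers in total.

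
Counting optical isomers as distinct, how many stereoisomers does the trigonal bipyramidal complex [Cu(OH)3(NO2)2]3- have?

3

In a trigonal bipyramid the two axial positions differ from the three equatorial ones.
Working through the distinct placements yields 3 geometric isomers: NO2 both axial; NO2 one axial, one equatorial; NO2 both equatorial.
Each arrangement has an internal mirror plane or centre of symmetry, so none is chiral.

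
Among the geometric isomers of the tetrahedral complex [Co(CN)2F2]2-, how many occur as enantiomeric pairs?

0

All four vertices of a tetrahedron are equivalent and mutually adjacent, so cis/trans isomerism cannot arise.
Only one geometric arrangement is possible.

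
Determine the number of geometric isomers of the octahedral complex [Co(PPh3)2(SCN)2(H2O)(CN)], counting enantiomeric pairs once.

6

Systematic placement gives 6 geometric isomers: PPh3 trans, SCN trans; PPh3 cis, SCN cis (3 arrangements, 2 chiral); PPh3 cis, SCN trans; PPh3 trans, SCN cis.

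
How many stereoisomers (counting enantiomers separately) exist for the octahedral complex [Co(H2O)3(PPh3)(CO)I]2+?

In an octahedral complex each vertex has one trans partner and four cis neighbours.
There are 4 geometric isomers: H2O mer (3 arrangements); H2O fac (chiral).
One of these lacks any improper symmetry element and so occurs as an enantiomeric pair, giving 4 + 1 = 5 stereoisomers in total.

5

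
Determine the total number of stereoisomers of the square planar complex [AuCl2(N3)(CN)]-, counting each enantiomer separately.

A square has two trans pairs of vertices; adjacent vertices are cis.
The distinct arrangements are (2 in all): Cl cis; Cl trans.
Each arrangement has an internal mirror plane or centre of symmetry, so none is chiral.

2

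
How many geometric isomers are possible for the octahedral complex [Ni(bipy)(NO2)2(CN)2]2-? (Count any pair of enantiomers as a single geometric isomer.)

3

In an octahedral complex each vertex has one trans partner and four cis neighbours.
Each bipy is bidentate and must span two cis positions.
There are 3 geometric isomers: NO2 cis, CN trans; NO2 cis, CN cis (chiral); NO2 trans, CN cis.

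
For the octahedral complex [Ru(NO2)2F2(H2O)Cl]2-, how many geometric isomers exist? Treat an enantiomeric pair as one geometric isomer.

6

In an octahedral complex each vertex has one trans partner and four cis neighbours.
Working through the distinct placements yields 6 geometric isomers: NO2 trans, F cis; NO2 cis, F cis (3 arrangements, 2 chiral); NO2 trans, F trans; NO2 cis, F trans.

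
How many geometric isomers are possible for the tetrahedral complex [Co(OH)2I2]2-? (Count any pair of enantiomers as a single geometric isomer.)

1

In a tetrahedral complex all four positions are equivalent and every pair of ligands is adjacent — there is no cis/trans distinction.
Only one geometric arrangement is possible.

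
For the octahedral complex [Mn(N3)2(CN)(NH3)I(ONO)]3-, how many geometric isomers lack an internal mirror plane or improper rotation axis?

Exhaustive case analysis gives 9 geometric isomers.
Of these, 6 lack any improper symmetry element and so occur as enantiomeric pairs, giving 9 + 6 = 15 stereoisomers in total.

6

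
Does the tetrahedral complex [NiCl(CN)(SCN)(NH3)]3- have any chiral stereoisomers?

In a tetrahedral complex all four positions are equivalent and every pair of ligands is adjacent — there is no cis/trans distinction.
Only one geometric arrangement is possible; it has no improper symmetry element, so it exists as a pair of enantiomers (2 stereoisomers).

yes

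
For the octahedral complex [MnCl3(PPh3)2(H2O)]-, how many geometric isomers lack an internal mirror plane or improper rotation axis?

0

The distinct arrangements are (3 in all): Cl mer, PPh3 trans; Cl mer, PPh3 cis; Cl fac, PPh3 cis.
Each arrangement has an internal mirror plane or centre of symmetry, so none is chiral.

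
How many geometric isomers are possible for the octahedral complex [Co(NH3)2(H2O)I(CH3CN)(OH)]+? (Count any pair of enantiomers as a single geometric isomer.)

An octahedron has six vertices in three trans pairs; every non-trans pair is cis.
Systematic enumeration (placing each ligand type in turn and discarding arrangements equivalent by rotation or reflection) gives 9 geometric isomers.

9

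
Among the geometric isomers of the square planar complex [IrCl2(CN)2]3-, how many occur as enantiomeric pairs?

0

In a square planar complex each vertex has one trans partner and two cis neighbours.
Systematic placement gives 2 geometric isomers: Cl cis; Cl trans.
Each arrangement has an internal mirror plane or centre of symmetry, so none is chiral.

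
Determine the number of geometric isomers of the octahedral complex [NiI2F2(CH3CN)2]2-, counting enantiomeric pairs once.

5

An octahedron has six vertices in three trans pairs; every non-trans pair is cis.
There are 5 geometric isomers: I trans, F trans, CH3CN trans; I cis, F cis, CH3CN trans; I trans, F cis, CH3CN cis; I cis, F cis, CH3CN cis (chiral); I cis, F trans, CH3CN cis.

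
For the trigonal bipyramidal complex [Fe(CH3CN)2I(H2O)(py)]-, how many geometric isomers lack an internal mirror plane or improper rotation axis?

A trigonal bipyramid has two axial and three equatorial sites, which are chemically inequivalent.
Systematic enumeration (placing each ligand type in turn and discarding arrangements equivalent by rotation or reflection) gives 7 geometric isomers.
Of these, 3 lack any improper symmetry element and so occur as enantiomeric pairs, giving 7 + 3 = 10 stereoisomers in total.

3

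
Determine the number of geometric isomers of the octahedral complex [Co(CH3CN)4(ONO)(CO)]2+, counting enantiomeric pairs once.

2

The six octahedral sites form three mutually perpendicular trans pairs.
The distinct arrangements are (2 in all): ONO and CO mutually trans; ONO and CO mutually cis.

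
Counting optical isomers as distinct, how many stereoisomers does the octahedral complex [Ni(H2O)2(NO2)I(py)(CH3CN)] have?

15

Exhaustive case analysis gives 9 geometric isomers.
Of these, 6 lack any improper symmetry element and so occur as enantiomeric pairs, giving 9 + 6 = 15 stereoisomers in total.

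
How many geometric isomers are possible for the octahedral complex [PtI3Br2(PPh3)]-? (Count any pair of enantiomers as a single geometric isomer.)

3

In an octahedral complex each vertex has one trans partner and four cis neighbours.
The distinct arrangements are (3 in all): I mer, Br trans; I fac, Br cis; I mer, Br cis.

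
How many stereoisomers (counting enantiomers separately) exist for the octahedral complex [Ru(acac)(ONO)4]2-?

An octahedron has six vertices in three trans pairs; every non-trans pair is cis.
Each acac is bidentate and must span two cis positions.
Only one geometric arrangement is possible.

1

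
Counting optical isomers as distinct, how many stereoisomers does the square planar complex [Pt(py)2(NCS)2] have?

In a square planar complex each vertex has one trans partner and two cis neighbours.
Systematic placement gives 2 geometric isomers: py cis; py trans.
Each arrangement has an internal mirror plane or centre of symmetry, so none is chiral.

2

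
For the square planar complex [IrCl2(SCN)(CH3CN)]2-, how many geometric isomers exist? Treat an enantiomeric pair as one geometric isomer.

In a square planar complex each vertex has one trans partner and two cis neighbours.
There are 2 geometric isomers: Cl cis; Cl trans.

2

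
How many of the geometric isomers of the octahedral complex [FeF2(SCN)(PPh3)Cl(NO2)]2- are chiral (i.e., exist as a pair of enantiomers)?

6

The six octahedral sites form three mutually perpendicular trans pairs.
Systematic enumeration (placing each ligand type in turn and discarding arrangements equivalent by rotation or reflection) gives 9 geometric isomers.
Of these, 6 lack any improper symmetry element and so occur as enantiomeric pairs, giving 9 + 6 = 15 stereoisomers in total.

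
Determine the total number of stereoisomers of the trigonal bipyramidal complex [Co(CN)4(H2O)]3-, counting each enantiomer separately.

Systematic placement gives 2 geometric isomers: H2O equatorial; H2O axial.
Each arrangement has an internal mirror plane or centre of symmetry, so none is chiral.

2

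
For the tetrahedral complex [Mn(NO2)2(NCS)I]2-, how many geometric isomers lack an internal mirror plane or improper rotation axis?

In a tetrahedral complex all four positions are equivalent and every pair of ligands is adjacent — there is no cis/trans distinction.
Only one geometric arrangement is possible.

0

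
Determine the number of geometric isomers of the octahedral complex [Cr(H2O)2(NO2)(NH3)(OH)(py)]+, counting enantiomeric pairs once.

9

The six octahedral sites form three mutually perpendicular trans pairs.
Placing the ligands in turn and identifying arrangements related by rotation or reflection leaves 9 distinct geometric isomers.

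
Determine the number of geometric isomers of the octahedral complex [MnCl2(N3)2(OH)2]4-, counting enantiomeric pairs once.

The distinct arrangements are (5 in all): Cl trans, N3 trans, OH trans; Cl trans, N3 cis, OH cis; Cl cis, N3 cis, OH trans; Cl cis, N3 cis, OH cis (chiral); Cl cis, N3 trans, OH cis.

5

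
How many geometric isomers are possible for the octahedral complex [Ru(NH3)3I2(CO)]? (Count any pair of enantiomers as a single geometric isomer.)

3

The distinct arrangements are (3 in all): NH3 mer, I cis; NH3 mer, I trans; NH3 fac, I cis.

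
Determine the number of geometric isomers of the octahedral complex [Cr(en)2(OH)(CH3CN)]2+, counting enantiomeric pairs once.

An octahedron has six vertices in three trans pairs; every non-trans pair is cis.
Each en is bidentate and must span two cis positions.
Working through the distinct placements yields 2 geometric isomers: OH and CH3CN mutually trans; OH and CH3CN mutually cis (chiral).

2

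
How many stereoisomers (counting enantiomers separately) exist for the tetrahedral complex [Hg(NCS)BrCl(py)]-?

2

In a tetrahedral complex all four positions are equivalent and every pair of ligands is adjacent — there is no cis/trans distinction.
Only one geometric arrangement is possible; it has no improper symmetry element, so it exists as a pair of enantiomers (2 stereoisomers).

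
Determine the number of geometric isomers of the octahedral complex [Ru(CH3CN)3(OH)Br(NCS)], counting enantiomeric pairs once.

Working through the distinct placements yields 4 geometric isomers: CH3CN mer (3 arrangements); CH3CN fac (chiral).

4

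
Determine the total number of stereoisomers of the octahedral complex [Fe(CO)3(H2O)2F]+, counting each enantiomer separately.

3

The six octahedral sites form three mutually perpendicular trans pairs.
Systematic placement gives 3 geometric isomers: CO mer, H2O trans; CO mer, H2O cis; CO fac, H2O cis.
Each arrangement has an internal mirror plane or centre of symmetry, so none is chiral.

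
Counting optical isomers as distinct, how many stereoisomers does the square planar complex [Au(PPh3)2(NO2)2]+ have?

The distinct arrangements are (2 in all): PPh3 cis; PPh3 trans.
Each arrangement has an internal mirror plane or centre of symmetry, so none is chiral.

2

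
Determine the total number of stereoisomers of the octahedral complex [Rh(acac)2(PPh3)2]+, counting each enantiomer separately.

3

An octahedron has six vertices in three trans pairs; every non-trans pair is cis.
Each acac is bidentate and must span two cis positions.
The distinct arrangements are (2 in all): PPh3 trans; PPh3 cis (chiral).
One of these lacks any improper symmetry element and so occurs as an enantiomeric pair, giving 2 + 1 = 3 stereoisomers in total.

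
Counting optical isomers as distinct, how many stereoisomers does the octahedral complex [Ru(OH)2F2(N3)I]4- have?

The distinct arrangements are (6 in all): OH trans, F trans; OH cis, F trans; OH trans, F cis; OH cis, F cis (3 arrangements, 2 chiral).
Of these, 2 lack any improper symmetry element and so occur as enantiomeric pairs, giving 6 + 2 = 8 stereoisomers in total.

8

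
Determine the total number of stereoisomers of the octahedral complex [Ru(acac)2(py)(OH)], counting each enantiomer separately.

In an octahedral complex each vertex has one trans partner and four cis neighbours.
Each acac is bidentate and must span two cis positions.
There are 2 geometric isomers: py and OH mutually cis (chiral); py and OH mutually trans.
One of these lacks any improper symmetry element and so occurs as an enantiomeric pair, giving 2 + 1 = 3 stereoisomers in total.

3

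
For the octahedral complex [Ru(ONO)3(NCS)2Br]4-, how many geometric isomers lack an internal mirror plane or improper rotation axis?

There are 3 geometric isomers: ONO mer, NCS cis; ONO mer, NCS trans; ONO fac, NCS cis.
Each arrangement has an internal mirror plane or centre of symmetry, so none is chiral.

0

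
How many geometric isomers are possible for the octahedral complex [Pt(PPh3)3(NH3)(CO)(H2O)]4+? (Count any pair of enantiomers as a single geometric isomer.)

4

There are 4 geometric isomers: PPh3 mer (3 arrangements); PPh3 fac (chiral).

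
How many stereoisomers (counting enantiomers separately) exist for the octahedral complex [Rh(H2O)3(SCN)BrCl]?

An octahedron has six vertices in three trans pairs; every non-trans pair is cis.
There are 4 geometric isomers: H2O mer (3 arrangements); H2O fac (chiral).
One of these lacks any improper symmetry element and so occurs as an enantiomeric pair, giving 4 + 1 = 5 stereoisomers in total.

5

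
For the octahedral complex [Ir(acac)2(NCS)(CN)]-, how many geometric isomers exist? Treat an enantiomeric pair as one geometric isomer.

2

In an octahedral complex each vertex has one trans partner and four cis neighbours.
Each acac is bidentate and must span two cis positions.
There are 2 geometric isomers: NCS and CN mutually trans; NCS and CN mutually cis (chiral).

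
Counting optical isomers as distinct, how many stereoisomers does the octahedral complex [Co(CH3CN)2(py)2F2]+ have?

6

In an octahedral complex each vertex has one trans partner and four cis neighbours.
Working through the distinct placements yields 5 geometric isomers: CH3CN trans, py trans, F trans; CH3CN trans, py cis, F cis; CH3CN cis, py trans, F cis; CH3CN cis, py cis, F cis (chiral); CH3CN cis, py cis, F trans.
One of these lacks any improper symmetry element and so occurs as an enantiomeric pair, giving 5 + 1 = 6 stereoisomers in total.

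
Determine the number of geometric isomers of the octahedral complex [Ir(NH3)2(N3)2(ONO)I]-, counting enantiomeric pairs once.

The distinct arrangements are (6 in all): NH3 cis, N3 cis (3 arrangements, 2 chiral); NH3 trans, N3 cis; NH3 cis, N3 trans; NH3 trans, N3 trans.

6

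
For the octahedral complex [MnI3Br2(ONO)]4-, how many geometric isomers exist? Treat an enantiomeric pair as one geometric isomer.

An octahedron has six vertices in three trans pairs; every non-trans pair is cis.
The distinct arrangements are (3 in all): I mer, Br trans; I fac, Br cis; I mer, Br cis.

3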